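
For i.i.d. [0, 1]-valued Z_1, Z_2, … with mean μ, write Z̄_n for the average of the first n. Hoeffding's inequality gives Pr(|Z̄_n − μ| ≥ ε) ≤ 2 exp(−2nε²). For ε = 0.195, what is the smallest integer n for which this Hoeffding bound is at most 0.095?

41

Require 2·exp(−2nε²) ≤ 0.095, i.e. 2nε² ≥ ln(2/0.095) = 3.047026.
So n ≥ 3.047026 / (2·0.195²) = 40.066.
The smallest integer n is 41.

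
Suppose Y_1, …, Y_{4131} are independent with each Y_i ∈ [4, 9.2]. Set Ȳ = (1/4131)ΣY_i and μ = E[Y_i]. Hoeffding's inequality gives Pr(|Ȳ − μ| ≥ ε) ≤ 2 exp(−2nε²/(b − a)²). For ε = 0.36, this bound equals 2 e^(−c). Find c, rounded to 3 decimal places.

39.599

c = 2nε²/(b − a)² = 2·4131·0.36² / 5.2² = 39.5989.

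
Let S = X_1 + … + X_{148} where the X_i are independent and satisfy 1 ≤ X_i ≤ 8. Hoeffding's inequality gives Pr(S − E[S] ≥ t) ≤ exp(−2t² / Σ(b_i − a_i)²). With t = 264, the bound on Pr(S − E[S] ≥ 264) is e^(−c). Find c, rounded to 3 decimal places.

Σ(b_i − a_i)² = 148·(7)² = 7252.
c = 2t²/7252 = 2·264²/7252 = 19.2212.

19.221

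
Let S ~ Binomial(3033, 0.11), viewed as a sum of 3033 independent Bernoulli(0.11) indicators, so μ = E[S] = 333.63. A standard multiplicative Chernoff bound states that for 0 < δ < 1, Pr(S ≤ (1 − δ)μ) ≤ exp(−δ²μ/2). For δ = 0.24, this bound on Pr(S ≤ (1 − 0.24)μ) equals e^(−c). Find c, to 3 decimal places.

9.609

c = δ²μ/2 = 0.24²·333.63/2 = 9.6085.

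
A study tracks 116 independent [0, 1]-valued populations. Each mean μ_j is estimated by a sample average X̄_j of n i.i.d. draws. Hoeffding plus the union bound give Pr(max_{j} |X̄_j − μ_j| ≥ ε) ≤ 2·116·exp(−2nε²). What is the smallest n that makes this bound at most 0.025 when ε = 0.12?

Need 2·116·exp(−2nε²) ≤ 0.025, i.e. exp(−2nε²) ≤ 0.025/232.
So 2nε² ≥ ln(232/0.025) = 9.135617.
Hence n ≥ 9.135617/(2·0.12²) = 317.209.
The smallest integer n is 318.

318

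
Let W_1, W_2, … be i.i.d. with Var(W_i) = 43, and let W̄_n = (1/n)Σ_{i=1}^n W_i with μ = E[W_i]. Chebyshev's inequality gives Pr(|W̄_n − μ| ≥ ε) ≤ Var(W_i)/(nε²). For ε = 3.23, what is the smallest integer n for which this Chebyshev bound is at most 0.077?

54

Require 43/(n·3.23²) ≤ 0.077, i.e. n ≥ 43/(0.077·3.23²) = 53.527.
The smallest integer n is 54.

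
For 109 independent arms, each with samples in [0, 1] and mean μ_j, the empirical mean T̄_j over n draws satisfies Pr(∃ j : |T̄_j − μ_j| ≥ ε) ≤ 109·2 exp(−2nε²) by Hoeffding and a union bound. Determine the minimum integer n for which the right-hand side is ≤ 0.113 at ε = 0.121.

259

Need 2·109·exp(−2nε²) ≤ 0.113, i.e. exp(−2nε²) ≤ 0.113/218.
So 2nε² ≥ ln(218/0.113) = 7.564863.
Hence n ≥ 7.564863/(2·0.121²) = 258.345.
The smallest integer n is 259.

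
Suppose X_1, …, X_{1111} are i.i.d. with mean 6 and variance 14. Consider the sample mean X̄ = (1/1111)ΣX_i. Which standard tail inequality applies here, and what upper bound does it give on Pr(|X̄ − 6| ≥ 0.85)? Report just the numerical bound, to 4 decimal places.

0.0174

With mean and variance of each term known, Chebyshev's inequality bounds the deviation of the sum (or sample mean).
Var(X̄) = Var(X_i)/n = 14/1111 = 0.012601.
Chebyshev: Pr(|X̄ − 6| ≥ 0.85) ≤ Var(X̄)/(0.85)² = 14/(1111·0.85²) = 0.0174.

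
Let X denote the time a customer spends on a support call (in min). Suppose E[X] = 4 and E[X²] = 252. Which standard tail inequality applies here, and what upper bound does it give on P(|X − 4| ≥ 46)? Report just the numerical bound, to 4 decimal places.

The first two moments determine the variance, so Chebyshev's inequality is the sharpest standard bound available.
Var(X) = E[X²] − (E[X])² = 252 − 16 = 236.
Chebyshev's inequality: P(|X − μ| ≥ t) ≤ Var(X)/t² = 236/2116 = 0.1115.

0.1115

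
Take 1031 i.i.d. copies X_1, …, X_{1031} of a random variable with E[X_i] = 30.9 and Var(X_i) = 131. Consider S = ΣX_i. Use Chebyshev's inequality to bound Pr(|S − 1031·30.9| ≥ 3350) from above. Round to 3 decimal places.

0.012

Var(S) = n·Var(X_i) = 1031·131 = 135061.
Chebyshev: Pr(|S − 1031·30.9| ≥ 3350) ≤ Var(S)/3350² = 135061/11222500 = 0.0120.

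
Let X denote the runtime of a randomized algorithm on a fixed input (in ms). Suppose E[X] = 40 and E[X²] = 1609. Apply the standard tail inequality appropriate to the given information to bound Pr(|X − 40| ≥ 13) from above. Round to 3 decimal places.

The first two moments determine the variance, so Chebyshev's inequality is the sharpest standard bound available.
Var(X) = E[X²] − (E[X])² = 1609 − 1600 = 9.
Chebyshev's inequality: Pr(|X − μ| ≥ t) ≤ Var(X)/t² = 9/169 = 0.0533.

0.053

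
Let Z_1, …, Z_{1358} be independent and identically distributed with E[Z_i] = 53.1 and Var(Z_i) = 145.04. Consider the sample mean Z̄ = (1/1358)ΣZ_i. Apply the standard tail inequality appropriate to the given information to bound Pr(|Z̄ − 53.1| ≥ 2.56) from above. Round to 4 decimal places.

With mean and variance of each term known, Chebyshev's inequality bounds the deviation of the sum (or sample mean).
Var(Z̄) = Var(Z_i)/n = 145.04/1358 = 0.1068.
Chebyshev: Pr(|Z̄ − 53.1| ≥ 2.56) ≤ Var(Z̄)/(2.56)² = 145.04/(1358·2.56²) = 0.0163.

0.0163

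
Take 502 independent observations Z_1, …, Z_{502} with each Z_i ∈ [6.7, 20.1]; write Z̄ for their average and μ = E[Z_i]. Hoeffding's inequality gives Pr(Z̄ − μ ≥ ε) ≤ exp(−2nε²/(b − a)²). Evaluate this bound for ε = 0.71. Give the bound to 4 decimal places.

0.0597

Exponent: 2nε²/(b − a)² = 2·502·0.71² / 13.4² = 2.81865.
Bound = exp(−2.81865) = 0.05969.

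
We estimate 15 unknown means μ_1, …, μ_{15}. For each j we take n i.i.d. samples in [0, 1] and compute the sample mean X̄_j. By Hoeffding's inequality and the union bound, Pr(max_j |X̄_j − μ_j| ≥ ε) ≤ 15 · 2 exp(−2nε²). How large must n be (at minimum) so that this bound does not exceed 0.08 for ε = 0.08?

464

Need 2·15·exp(−2nε²) ≤ 0.08, i.e. exp(−2nε²) ≤ 0.08/30.
So 2nε² ≥ ln(30/0.08) = 5.926926.
Hence n ≥ 5.926926/(2·0.08²) = 463.041.
The smallest integer n is 464.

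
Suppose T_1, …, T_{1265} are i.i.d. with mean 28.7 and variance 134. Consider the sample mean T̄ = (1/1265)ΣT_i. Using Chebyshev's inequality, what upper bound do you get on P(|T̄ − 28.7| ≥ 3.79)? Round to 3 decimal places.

Var(T̄) = Var(T_i)/n = 134/1265 = 0.10593.
Chebyshev: P(|T̄ − 28.7| ≥ 3.79) ≤ Var(T̄)/(3.79)² = 134/(1265·3.79²) = 0.0074.

0.007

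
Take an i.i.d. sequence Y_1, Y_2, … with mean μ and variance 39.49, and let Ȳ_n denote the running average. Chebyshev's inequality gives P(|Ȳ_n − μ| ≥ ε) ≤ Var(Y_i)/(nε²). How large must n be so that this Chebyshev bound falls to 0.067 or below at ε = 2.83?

74

Require 39.49/(n·2.83²) ≤ 0.067, i.e. n ≥ 39.49/(0.067·2.83²) = 73.594.
The smallest integer n is 74.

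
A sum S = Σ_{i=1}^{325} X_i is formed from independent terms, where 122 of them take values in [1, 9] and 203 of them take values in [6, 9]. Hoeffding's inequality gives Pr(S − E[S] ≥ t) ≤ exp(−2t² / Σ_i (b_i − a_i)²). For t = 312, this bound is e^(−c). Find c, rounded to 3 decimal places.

Σ(b_i − a_i)² = 122·8² + 203·3² = 9635.
c = 2t² / 9635 = 2·312² / 9635 = 20.2063.

20.206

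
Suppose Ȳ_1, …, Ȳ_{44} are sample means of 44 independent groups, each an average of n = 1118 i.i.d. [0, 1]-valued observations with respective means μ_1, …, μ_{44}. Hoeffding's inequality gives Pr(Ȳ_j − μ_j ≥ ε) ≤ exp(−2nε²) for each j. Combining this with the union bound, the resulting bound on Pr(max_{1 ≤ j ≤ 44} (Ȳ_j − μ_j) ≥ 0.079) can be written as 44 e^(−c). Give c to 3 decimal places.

Union bound over the 44 events: Pr(max_{1 ≤ j ≤ 44} (Ȳ_j − μ_j) ≥ 0.079) ≤ 44·exp(−2nε²) = 44 exp(−2·1118·0.079²).
So c = 2·1118·0.079² = 13.9549.

13.955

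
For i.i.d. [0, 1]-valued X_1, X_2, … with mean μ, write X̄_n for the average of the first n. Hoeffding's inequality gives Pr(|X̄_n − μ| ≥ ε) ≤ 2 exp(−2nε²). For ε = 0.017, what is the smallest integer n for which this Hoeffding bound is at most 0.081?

Require 2·exp(−2nε²) ≤ 0.081, i.e. 2nε² ≥ ln(2/0.081) = 3.206453.
So n ≥ 3.206453 / (2·0.017²) = 5547.497.
The smallest integer n is 5548.

5548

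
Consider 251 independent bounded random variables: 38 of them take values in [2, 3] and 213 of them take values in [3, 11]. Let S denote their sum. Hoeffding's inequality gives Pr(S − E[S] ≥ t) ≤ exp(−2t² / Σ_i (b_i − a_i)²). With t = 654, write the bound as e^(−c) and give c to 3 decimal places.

62.577

Σ(b_i − a_i)² = 38·1² + 213·8² = 13670.
c = 2t² / 13670 = 2·654² / 13670 = 62.5773.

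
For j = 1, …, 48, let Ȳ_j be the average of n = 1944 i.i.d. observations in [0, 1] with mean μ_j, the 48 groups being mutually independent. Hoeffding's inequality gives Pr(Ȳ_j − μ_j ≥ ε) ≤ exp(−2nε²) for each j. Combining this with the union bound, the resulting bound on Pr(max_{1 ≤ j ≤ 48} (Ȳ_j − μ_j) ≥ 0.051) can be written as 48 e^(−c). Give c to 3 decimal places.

10.113

Union bound over the 48 events: Pr(max_{1 ≤ j ≤ 48} (Ȳ_j − μ_j) ≥ 0.051) ≤ 48·exp(−2nε²) = 48 exp(−2·1944·0.051²).
So c = 2·1944·0.051² = 10.1127.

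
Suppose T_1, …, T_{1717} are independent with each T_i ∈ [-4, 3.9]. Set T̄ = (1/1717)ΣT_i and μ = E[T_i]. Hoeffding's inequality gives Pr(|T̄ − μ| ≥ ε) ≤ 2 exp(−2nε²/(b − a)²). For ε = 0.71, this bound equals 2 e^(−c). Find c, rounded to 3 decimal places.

c = 2nε²/(b − a)² = 2·1717·0.71² / 7.9² = 27.7372.

27.737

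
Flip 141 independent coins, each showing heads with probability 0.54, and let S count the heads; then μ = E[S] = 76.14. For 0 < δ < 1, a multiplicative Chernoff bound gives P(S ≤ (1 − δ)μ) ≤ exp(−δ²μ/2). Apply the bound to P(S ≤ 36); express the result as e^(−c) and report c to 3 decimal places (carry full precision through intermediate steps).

10.581

Write 36 = (1 − δ)μ, so δ = 1 − 36/76.14 = 0.5271868…
Then the exponent is δ²μ/2 = (μ − 36)²/(2μ) = 10.580638.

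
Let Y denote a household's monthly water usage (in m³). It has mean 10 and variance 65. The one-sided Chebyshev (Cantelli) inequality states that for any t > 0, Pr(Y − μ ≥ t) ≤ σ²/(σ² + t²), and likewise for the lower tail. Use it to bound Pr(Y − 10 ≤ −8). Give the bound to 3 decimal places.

0.504

Here σ² = 65 and t = 8, so σ² + t² = 129.
Cantelli's bound: 65/129 = 0.5039.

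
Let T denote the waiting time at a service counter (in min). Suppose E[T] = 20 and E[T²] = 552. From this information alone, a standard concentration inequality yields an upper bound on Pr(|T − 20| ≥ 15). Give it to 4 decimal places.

0.6756

The first two moments determine the variance, so Chebyshev's inequality is the sharpest standard bound available.
Var(T) = E[T²] − (E[T])² = 552 − 400 = 152.
Chebyshev's inequality: Pr(|T − μ| ≥ t) ≤ Var(T)/t² = 152/225 = 0.6756.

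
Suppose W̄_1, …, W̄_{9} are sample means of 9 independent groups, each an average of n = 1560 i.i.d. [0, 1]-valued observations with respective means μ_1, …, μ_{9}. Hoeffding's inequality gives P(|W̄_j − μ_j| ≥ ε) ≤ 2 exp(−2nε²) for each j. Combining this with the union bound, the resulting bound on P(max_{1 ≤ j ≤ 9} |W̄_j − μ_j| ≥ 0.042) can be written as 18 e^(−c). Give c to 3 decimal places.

5.504

Union bound over the 9 events: P(max_{1 ≤ j ≤ 9} |W̄_j − μ_j| ≥ 0.042) ≤ 9·2·exp(−2nε²) = 18 exp(−2·1560·0.042²).
So c = 2·1560·0.042² = 5.5037.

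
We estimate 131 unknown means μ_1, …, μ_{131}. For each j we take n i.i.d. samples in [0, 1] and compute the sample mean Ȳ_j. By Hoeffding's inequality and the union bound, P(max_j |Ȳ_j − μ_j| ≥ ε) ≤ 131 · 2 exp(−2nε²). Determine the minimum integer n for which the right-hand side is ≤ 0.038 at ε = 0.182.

134

Need 2·131·exp(−2nε²) ≤ 0.038, i.e. exp(−2nε²) ≤ 0.038/262.
So 2nε² ≥ ln(262/0.038) = 8.838514.
Hence n ≥ 8.838514/(2·0.182²) = 133.416.
The smallest integer n is 134.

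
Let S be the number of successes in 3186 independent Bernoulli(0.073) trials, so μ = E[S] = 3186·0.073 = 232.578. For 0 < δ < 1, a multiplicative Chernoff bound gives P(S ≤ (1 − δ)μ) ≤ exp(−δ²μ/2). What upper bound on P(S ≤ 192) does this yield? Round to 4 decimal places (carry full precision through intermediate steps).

Write 192 = (1 − δ)μ, so δ = 1 − 192/232.578 = 0.1744705…
Then the exponent is δ²μ/2 = (μ − 192)²/(2μ) = 3.539832.
Bound = exp(−3.539832) = 0.02902.

0.0290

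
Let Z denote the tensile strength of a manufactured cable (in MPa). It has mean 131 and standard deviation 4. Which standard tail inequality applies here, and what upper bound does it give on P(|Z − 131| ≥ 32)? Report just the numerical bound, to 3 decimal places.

Mean and variance are known, so Chebyshev's inequality applies.
Chebyshev: P(|Z − μ| ≥ t) ≤ Var(Z)/t².
Var(Z) = σ² = 4² = 16.
Bound = 16 / 1024 = 0.0156.

0.016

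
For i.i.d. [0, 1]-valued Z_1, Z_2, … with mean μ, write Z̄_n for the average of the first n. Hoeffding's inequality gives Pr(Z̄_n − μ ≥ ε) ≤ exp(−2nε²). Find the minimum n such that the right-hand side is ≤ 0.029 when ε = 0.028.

2258

Require exp(−2nε²) ≤ 0.029, i.e. 2nε² ≥ ln(1/0.029) = 3.540459.
So n ≥ 3.540459 / (2·0.028²) = 2257.946.
The smallest integer n is 2258.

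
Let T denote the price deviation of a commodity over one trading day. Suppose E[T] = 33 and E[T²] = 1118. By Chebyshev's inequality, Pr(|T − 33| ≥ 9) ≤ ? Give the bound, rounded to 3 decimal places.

0.358

Var(T) = E[T²] − (E[T])² = 1118 − 1089 = 29.
Chebyshev's inequality: Pr(|T − μ| ≥ t) ≤ Var(T)/t² = 29/81 = 0.3580.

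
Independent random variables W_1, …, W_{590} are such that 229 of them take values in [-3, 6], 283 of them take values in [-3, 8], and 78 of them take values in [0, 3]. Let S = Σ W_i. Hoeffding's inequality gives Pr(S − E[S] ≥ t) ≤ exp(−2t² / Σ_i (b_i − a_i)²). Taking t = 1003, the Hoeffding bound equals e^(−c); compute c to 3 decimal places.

37.612

Σ(b_i − a_i)² = 229·9² + 283·11² + 78·3² = 53494.
c = 2t² / 53494 = 2·1003² / 53494 = 37.6120.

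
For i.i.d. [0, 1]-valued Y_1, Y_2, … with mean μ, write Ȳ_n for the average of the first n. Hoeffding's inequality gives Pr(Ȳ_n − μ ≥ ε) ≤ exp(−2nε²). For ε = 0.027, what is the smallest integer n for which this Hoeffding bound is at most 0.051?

Require exp(−2nε²) ≤ 0.051, i.e. 2nε² ≥ ln(1/0.051) = 2.975930.
So n ≥ 2.975930 / (2·0.027²) = 2041.104.
The smallest integer n is 2042.

2042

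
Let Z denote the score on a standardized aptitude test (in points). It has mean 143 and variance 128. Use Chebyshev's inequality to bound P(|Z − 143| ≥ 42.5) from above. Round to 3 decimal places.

0.071

Chebyshev: P(|Z − μ| ≥ t) ≤ Var(Z)/t².
Bound = 128 / 1806.25 = 0.0709.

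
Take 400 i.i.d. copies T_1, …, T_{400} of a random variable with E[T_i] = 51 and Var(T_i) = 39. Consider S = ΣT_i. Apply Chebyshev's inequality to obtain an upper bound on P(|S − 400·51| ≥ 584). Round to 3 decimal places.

0.046

Var(S) = n·Var(T_i) = 400·39 = 15600.
Chebyshev: P(|S − 400·51| ≥ 584) ≤ Var(S)/584² = 15600/341056 = 0.0457.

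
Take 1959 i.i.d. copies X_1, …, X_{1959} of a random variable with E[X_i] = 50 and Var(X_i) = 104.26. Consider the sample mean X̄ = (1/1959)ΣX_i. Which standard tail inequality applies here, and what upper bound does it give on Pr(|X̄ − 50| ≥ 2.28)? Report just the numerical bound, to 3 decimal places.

0.010

With mean and variance of each term known, Chebyshev's inequality bounds the deviation of the sum (or sample mean).
Var(X̄) = Var(X_i)/n = 104.26/1959 = 0.053221.
Chebyshev: Pr(|X̄ − 50| ≥ 2.28) ≤ Var(X̄)/(2.28)² = 104.26/(1959·2.28²) = 0.0102.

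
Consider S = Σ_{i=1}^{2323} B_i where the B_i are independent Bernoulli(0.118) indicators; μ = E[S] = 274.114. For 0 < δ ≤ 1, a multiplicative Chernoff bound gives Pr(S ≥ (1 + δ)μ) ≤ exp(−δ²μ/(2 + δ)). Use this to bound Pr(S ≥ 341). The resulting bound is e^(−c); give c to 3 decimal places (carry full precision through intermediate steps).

7.273

Write 341 = (1 + δ)μ, so δ = 341/274.114 − 1 = 0.244008…
Then the exponent is δ²μ/(2 + δ) = (341 − μ)² / (μ·(2 + δ)) = 7.273021.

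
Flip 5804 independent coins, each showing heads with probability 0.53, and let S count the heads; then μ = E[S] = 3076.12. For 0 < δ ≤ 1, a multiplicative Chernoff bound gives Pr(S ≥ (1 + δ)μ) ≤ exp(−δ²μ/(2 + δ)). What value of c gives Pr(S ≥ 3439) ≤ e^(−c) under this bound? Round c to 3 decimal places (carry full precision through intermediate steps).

Write 3439 = (1 + δ)μ, so δ = 3439/3076.12 − 1 = 0.1179668…
Then the exponent is δ²μ/(2 + δ) = (3439 − μ)² / (μ·(2 + δ)) = 20.211737.

20.212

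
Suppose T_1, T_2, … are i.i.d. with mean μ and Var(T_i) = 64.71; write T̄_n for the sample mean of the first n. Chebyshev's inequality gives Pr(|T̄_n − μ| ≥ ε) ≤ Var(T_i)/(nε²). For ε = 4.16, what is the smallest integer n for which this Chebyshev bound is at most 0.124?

31

Require 64.71/(n·4.16²) ≤ 0.124, i.e. n ≥ 64.71/(0.124·4.16²) = 30.155.
The smallest integer n is 31.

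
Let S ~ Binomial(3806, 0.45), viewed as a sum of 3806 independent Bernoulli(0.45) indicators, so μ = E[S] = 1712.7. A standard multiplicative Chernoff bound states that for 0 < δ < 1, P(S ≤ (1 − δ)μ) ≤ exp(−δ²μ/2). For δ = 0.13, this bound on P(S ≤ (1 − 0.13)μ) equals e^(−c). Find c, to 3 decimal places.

14.472

c = δ²μ/2 = 0.13²·1712.7/2 = 14.4723.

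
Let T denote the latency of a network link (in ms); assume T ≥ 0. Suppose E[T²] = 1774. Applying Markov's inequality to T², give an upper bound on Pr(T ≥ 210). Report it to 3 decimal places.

Since T ≥ 0, the event {T ≥ 210} is the same as {T² ≥ 44100}.
Markov's inequality applied to T² gives Pr(T² ≥ 44100) ≤ E[T²]/44100 = 1774/44100 = 0.0402.

0.040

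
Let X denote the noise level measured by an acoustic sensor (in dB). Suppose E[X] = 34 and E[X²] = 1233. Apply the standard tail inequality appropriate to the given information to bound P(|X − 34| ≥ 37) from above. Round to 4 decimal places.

The first two moments determine the variance, so Chebyshev's inequality is the sharpest standard bound available.
Var(X) = E[X²] − (E[X])² = 1233 − 1156 = 77.
Chebyshev's inequality: P(|X − μ| ≥ t) ≤ Var(X)/t² = 77/1369 = 0.0562.

0.0562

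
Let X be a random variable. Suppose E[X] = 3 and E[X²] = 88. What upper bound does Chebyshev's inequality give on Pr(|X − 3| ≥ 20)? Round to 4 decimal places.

0.1975

Var(X) = E[X²] − (E[X])² = 88 − 9 = 79.
Chebyshev's inequality: Pr(|X − μ| ≥ t) ≤ Var(X)/t² = 79/400 = 0.1975.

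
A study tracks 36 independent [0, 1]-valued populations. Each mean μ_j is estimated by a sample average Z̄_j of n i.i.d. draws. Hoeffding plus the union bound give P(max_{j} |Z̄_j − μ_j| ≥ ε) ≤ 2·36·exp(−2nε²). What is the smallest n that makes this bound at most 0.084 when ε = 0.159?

Need 2·36·exp(−2nε²) ≤ 0.084, i.e. exp(−2nε²) ≤ 0.084/72.
So 2nε² ≥ ln(72/0.084) = 6.753605.
Hence n ≥ 6.753605/(2·0.159²) = 133.571.
The smallest integer n is 134.

134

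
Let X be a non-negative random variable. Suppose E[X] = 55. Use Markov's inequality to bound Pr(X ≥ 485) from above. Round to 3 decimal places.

Markov's inequality: for a non-negative random variable, Pr(X ≥ a) ≤ E[X]/a.
Here E[X] = 55 and a = 485, so the bound is 55/485 = 0.1134.

0.113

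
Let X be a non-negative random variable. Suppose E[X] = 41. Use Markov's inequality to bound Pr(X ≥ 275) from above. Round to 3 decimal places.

0.149

Markov's inequality: for a non-negative random variable, Pr(X ≥ a) ≤ E[X]/a.
Here E[X] = 41 and a = 275, so the bound is 41/275 = 0.1491.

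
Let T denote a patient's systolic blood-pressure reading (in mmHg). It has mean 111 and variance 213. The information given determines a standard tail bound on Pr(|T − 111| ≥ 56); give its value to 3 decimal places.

0.068

Mean and variance are known, so Chebyshev's inequality applies.
Chebyshev: Pr(|T − μ| ≥ t) ≤ Var(T)/t².
Bound = 213 / 3136 = 0.0679.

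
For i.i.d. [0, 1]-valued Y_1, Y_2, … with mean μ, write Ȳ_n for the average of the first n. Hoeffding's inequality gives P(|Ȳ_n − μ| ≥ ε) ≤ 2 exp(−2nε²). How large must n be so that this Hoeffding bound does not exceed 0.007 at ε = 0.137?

151

Require 2·exp(−2nε²) ≤ 0.007, i.e. 2nε² ≥ ln(2/0.007) = 5.654992.
So n ≥ 5.654992 / (2·0.137²) = 150.647.
The smallest integer n is 151.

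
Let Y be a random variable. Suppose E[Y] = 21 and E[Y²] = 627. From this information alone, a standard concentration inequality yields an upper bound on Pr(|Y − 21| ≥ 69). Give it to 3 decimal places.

The first two moments determine the variance, so Chebyshev's inequality is the sharpest standard bound available.
Var(Y) = E[Y²] − (E[Y])² = 627 − 441 = 186.
Chebyshev's inequality: Pr(|Y − μ| ≥ t) ≤ Var(Y)/t² = 186/4761 = 0.0391.

0.039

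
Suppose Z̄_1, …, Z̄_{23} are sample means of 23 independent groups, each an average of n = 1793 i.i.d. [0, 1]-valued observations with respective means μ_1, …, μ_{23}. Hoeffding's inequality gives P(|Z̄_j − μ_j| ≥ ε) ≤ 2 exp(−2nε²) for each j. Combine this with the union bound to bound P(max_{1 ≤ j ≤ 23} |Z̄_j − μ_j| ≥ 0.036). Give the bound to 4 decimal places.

Per-experiment Hoeffding bound: 2·exp(−2·1793·0.036²) = 2·exp(−4.64746) = 0.019172.
Union bound over 23 events: 23·0.019172 = 0.44095.

0.4410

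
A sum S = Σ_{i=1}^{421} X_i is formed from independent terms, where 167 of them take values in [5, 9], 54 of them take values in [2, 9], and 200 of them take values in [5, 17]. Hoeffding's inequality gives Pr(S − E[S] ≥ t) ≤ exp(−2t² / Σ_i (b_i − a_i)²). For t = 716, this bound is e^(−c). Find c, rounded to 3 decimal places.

30.052

Σ(b_i − a_i)² = 167·4² + 54·7² + 200·12² = 34118.
c = 2t² / 34118 = 2·716² / 34118 = 30.0519.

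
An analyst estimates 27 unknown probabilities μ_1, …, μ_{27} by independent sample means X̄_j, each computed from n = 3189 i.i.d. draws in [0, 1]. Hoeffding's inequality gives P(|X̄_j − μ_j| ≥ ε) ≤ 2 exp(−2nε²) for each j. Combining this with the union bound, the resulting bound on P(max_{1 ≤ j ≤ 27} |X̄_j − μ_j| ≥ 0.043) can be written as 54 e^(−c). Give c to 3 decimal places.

11.793

Union bound over the 27 events: P(max_{1 ≤ j ≤ 27} |X̄_j − μ_j| ≥ 0.043) ≤ 27·2·exp(−2nε²) = 54 exp(−2·3189·0.043²).
So c = 2·3189·0.043² = 11.7929.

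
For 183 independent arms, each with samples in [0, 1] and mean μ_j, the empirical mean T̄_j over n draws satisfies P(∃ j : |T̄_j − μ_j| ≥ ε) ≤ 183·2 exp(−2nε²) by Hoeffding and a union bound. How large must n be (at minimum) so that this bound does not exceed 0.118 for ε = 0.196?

105

Need 2·183·exp(−2nε²) ≤ 0.118, i.e. exp(−2nε²) ≤ 0.118/366.
So 2nε² ≥ ln(366/0.118) = 8.039704.
Hence n ≥ 8.039704/(2·0.196²) = 104.640.
The smallest integer n is 105.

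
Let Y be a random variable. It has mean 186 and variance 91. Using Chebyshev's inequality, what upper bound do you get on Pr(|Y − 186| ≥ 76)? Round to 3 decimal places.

Chebyshev: Pr(|Y − μ| ≥ t) ≤ Var(Y)/t².
Bound = 91 / 5776 = 0.0158.

0.016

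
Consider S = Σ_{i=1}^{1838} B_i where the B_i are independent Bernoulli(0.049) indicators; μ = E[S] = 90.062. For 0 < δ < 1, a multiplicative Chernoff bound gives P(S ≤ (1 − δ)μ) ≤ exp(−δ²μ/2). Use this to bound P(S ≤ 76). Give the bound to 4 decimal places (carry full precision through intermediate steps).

0.3336

Write 76 = (1 − δ)μ, so δ = 1 − 76/90.062 = 0.1561369…
Then the exponent is δ²μ/2 = (μ − 76)²/(2μ) = 1.097798.
Bound = exp(−1.097798) = 0.33360.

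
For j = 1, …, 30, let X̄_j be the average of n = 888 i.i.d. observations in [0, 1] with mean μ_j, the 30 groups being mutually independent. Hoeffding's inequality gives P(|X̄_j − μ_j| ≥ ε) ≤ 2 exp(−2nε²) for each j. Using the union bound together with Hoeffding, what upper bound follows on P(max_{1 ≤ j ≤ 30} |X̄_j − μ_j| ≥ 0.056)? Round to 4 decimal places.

Per-experiment Hoeffding bound: 2·exp(−2·888·0.056²) = 2·exp(−5.56954) = 0.0076245.
Union bound over 30 events: 30·0.0076245 = 0.22873.

0.2287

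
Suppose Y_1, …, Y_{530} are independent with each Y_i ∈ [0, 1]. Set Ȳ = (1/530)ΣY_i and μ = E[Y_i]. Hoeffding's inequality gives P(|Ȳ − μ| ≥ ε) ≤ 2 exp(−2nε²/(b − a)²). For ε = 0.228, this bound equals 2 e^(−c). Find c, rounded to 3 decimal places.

c = 2nε²/(b − a)² = 2·530·0.228² / 1² = 55.1030.

55.103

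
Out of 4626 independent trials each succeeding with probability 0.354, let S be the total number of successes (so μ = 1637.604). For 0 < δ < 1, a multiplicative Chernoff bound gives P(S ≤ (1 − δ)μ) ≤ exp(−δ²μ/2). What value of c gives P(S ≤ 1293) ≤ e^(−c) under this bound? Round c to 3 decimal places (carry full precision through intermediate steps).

Write 1293 = (1 − δ)μ, so δ = 1 − 1293/1637.604 = 0.2104318…
Then the exponent is δ²μ/2 = (μ − 1293)²/(2μ) = 36.257824.

36.258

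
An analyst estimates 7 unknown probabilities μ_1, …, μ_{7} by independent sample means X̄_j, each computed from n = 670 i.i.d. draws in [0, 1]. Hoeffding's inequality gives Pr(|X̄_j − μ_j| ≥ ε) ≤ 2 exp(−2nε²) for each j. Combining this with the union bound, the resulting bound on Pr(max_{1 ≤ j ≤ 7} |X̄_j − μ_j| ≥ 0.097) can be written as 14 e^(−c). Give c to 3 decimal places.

Union bound over the 7 events: Pr(max_{1 ≤ j ≤ 7} |X̄_j − μ_j| ≥ 0.097) ≤ 7·2·exp(−2nε²) = 14 exp(−2·670·0.097²).
So c = 2·670·0.097² = 12.6081.

12.608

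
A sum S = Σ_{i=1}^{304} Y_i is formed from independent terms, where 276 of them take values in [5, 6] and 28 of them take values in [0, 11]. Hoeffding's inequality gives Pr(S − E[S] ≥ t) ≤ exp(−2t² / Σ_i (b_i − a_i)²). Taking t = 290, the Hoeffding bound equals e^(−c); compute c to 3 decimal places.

45.906

Σ(b_i − a_i)² = 276·1² + 28·11² = 3664.
c = 2t² / 3664 = 2·290² / 3664 = 45.9061.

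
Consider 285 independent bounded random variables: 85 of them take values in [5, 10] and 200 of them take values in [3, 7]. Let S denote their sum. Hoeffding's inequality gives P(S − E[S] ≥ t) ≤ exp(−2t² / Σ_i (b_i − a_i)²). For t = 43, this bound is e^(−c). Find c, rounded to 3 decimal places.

0.694

Σ(b_i − a_i)² = 85·5² + 200·4² = 5325.
c = 2t² / 5325 = 2·43² / 5325 = 0.6945.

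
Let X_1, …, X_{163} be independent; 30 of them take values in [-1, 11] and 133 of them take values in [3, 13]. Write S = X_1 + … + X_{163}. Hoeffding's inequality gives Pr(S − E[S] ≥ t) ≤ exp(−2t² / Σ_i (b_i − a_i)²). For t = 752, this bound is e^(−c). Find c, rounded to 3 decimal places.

Σ(b_i − a_i)² = 30·12² + 133·10² = 17620.
c = 2t² / 17620 = 2·752² / 17620 = 64.1889.

64.189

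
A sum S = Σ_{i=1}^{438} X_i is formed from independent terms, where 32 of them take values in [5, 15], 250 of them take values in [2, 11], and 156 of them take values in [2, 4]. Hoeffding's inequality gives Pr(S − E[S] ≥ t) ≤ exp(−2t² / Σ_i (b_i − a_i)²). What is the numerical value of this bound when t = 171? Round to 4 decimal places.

0.0881

Σ(b_i − a_i)² = 32·10² + 250·9² + 156·2² = 24074.
Exponent = 2·171² / 24074 = 2.42926.
Bound = exp(−2.42926) = 0.08810.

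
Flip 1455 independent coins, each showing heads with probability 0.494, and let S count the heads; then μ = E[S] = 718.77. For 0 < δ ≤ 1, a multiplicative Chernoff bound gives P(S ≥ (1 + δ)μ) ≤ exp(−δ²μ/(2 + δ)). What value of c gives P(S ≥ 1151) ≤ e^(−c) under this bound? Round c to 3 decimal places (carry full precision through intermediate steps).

Write 1151 = (1 + δ)μ, so δ = 1151/718.77 − 1 = 0.6013467…
Then the exponent is δ²μ/(2 + δ) = (1151 − μ)² / (μ·(2 + δ)) = 99.917515.

99.918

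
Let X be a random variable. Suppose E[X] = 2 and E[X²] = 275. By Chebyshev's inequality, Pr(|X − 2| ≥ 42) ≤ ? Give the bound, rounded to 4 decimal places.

Var(X) = E[X²] − (E[X])² = 275 − 4 = 271.
Chebyshev's inequality: Pr(|X − μ| ≥ t) ≤ Var(X)/t² = 271/1764 = 0.1536.

0.1536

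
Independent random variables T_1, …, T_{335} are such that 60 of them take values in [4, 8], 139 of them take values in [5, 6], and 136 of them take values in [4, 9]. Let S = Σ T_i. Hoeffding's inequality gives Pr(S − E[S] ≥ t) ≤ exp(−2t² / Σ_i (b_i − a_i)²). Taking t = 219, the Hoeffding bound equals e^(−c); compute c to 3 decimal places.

Σ(b_i − a_i)² = 60·4² + 139·1² + 136·5² = 4499.
c = 2t² / 4499 = 2·219² / 4499 = 21.3207.

21.321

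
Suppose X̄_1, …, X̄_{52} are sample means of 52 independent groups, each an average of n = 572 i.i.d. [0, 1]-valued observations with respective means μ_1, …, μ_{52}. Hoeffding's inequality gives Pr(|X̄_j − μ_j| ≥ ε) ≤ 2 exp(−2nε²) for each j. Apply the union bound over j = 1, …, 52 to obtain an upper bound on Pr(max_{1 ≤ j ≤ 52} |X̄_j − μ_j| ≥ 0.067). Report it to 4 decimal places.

0.6120

Per-experiment Hoeffding bound: 2·exp(−2·572·0.067²) = 2·exp(−5.13542) = 0.011769.
Union bound over 52 events: 52·0.011769 = 0.61200.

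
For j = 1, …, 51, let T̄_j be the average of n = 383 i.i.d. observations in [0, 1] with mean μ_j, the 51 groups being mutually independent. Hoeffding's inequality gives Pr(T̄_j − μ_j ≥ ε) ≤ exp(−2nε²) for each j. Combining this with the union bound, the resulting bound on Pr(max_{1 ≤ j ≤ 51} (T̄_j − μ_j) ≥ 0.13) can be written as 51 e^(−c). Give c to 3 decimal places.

Union bound over the 51 events: Pr(max_{1 ≤ j ≤ 51} (T̄_j − μ_j) ≥ 0.13) ≤ 51·exp(−2nε²) = 51 exp(−2·383·0.13²).
So c = 2·383·0.13² = 12.9454.

12.945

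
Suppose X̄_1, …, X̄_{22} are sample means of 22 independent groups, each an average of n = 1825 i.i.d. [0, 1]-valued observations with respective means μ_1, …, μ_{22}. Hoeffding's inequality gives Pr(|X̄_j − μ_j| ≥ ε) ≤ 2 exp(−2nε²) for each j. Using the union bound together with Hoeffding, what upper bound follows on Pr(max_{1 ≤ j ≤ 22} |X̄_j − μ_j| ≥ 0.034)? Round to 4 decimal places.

Per-experiment Hoeffding bound: 2·exp(−2·1825·0.034²) = 2·exp(−4.21940) = 0.029415.
Union bound over 22 events: 22·0.029415 = 0.64713.

0.6471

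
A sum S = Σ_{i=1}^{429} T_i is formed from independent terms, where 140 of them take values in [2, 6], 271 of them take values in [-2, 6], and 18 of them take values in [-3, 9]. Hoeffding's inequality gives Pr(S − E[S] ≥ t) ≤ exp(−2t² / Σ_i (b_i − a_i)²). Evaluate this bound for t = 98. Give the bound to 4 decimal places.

0.4206

Σ(b_i − a_i)² = 140·4² + 271·8² + 18·12² = 22176.
Exponent = 2·98² / 22176 = 0.86616.
Bound = exp(−0.86616) = 0.42056.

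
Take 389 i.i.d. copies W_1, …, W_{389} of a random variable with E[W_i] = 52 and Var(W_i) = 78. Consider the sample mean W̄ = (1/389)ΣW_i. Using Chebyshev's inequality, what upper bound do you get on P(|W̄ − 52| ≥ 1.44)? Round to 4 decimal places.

Var(W̄) = Var(W_i)/n = 78/389 = 0.20051.
Chebyshev: P(|W̄ − 52| ≥ 1.44) ≤ Var(W̄)/(1.44)² = 78/(389·1.44²) = 0.0967.

0.0967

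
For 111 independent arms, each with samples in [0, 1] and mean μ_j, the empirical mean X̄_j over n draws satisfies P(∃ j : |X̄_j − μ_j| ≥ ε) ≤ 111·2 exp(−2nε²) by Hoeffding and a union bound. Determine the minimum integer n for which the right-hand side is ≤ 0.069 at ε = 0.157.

164

Need 2·111·exp(−2nε²) ≤ 0.069, i.e. exp(−2nε²) ≤ 0.069/222.
So 2nε² ≥ ln(222/0.069) = 8.076326.
Hence n ≥ 8.076326/(2·0.157²) = 163.827.
The smallest integer n is 164.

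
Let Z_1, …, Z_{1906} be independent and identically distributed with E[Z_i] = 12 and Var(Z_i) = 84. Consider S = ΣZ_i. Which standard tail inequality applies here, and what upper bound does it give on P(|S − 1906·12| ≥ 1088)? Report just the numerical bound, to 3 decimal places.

0.135

With mean and variance of each term known, Chebyshev's inequality bounds the deviation of the sum (or sample mean).
Var(S) = n·Var(Z_i) = 1906·84 = 160104.
Chebyshev: P(|S − 1906·12| ≥ 1088) ≤ Var(S)/1088² = 160104/1183744 = 0.1353.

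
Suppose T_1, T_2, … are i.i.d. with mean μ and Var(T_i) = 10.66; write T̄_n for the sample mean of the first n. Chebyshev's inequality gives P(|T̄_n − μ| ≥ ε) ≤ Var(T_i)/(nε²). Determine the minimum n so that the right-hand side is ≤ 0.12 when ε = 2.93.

11

Require 10.66/(n·2.93²) ≤ 0.12, i.e. n ≥ 10.66/(0.12·2.93²) = 10.348.
The smallest integer n is 11.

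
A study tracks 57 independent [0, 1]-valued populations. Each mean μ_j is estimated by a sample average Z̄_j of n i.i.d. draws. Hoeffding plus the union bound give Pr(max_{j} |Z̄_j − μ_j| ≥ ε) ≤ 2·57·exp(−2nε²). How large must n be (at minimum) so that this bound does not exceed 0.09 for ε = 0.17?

124

Need 2·57·exp(−2nε²) ≤ 0.09, i.e. exp(−2nε²) ≤ 0.09/114.
So 2nε² ≥ ln(114/0.09) = 7.144144.
Hence n ≥ 7.144144/(2·0.17²) = 123.601.
The smallest integer n is 124.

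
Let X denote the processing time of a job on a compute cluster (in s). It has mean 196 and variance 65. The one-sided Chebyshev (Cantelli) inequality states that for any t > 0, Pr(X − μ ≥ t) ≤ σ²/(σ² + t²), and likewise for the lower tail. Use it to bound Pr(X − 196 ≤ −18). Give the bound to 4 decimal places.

0.1671

Here σ² = 65 and t = 18, so σ² + t² = 389.
Cantelli's bound: 65/389 = 0.1671.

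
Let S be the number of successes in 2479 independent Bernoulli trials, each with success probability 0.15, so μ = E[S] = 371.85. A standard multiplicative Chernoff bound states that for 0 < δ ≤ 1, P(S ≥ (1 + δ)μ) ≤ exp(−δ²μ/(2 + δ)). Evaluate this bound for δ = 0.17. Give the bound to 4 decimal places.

0.0071

Exponent = δ²μ/(2 + δ) = 0.17²·371.85/2.17 = 4.9523.
Bound = exp(−4.9523) = 0.00707.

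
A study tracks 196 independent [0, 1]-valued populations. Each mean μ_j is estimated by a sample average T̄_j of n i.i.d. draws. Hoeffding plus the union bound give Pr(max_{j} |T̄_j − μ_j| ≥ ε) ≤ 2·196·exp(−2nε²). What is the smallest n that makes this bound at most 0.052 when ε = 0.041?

2656

Need 2·196·exp(−2nε²) ≤ 0.052, i.e. exp(−2nε²) ≤ 0.052/392.
So 2nε² ≥ ln(392/0.052) = 8.927773.
Hence n ≥ 8.927773/(2·0.041²) = 2655.495.
The smallest integer n is 2656.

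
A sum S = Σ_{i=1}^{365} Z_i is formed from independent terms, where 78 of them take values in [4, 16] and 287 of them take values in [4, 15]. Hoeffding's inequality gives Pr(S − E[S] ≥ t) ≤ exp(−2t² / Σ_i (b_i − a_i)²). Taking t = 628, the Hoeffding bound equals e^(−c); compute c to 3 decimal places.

Σ(b_i − a_i)² = 78·12² + 287·11² = 45959.
c = 2t² / 45959 = 2·628² / 45959 = 17.1624.

17.162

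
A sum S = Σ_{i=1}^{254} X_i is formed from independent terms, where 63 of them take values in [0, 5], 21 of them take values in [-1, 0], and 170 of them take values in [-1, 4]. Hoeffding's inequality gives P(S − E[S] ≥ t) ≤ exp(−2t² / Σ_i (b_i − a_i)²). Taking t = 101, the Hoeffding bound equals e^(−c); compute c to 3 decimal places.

Σ(b_i − a_i)² = 63·5² + 21·1² + 170·5² = 5846.
c = 2t² / 5846 = 2·101² / 5846 = 3.4899.

3.490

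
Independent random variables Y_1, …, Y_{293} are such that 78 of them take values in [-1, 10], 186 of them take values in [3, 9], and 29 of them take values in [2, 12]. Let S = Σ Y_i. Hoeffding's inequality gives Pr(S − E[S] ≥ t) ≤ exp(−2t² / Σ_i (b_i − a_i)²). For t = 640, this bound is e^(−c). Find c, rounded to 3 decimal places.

43.039

Σ(b_i − a_i)² = 78·11² + 186·6² + 29·10² = 19034.
c = 2t² / 19034 = 2·640² / 19034 = 43.0388.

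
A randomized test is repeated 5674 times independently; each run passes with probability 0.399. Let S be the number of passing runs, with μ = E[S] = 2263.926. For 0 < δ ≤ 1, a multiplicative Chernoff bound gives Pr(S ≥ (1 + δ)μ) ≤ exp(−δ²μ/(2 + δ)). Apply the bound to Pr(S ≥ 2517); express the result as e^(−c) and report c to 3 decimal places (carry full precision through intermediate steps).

Write 2517 = (1 + δ)μ, so δ = 2517/2263.926 − 1 = 0.1117855…
Then the exponent is δ²μ/(2 + δ) = (2517 − μ)² / (μ·(2 + δ)) = 13.396244.

13.396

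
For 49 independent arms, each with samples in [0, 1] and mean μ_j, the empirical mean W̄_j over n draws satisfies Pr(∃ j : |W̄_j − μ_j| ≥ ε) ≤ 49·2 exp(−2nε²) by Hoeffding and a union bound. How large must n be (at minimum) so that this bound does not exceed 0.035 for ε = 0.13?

Need 2·49·exp(−2nε²) ≤ 0.035, i.e. exp(−2nε²) ≤ 0.035/98.
So 2nε² ≥ ln(98/0.035) = 7.937375.
Hence n ≥ 7.937375/(2·0.13²) = 234.834.
The smallest integer n is 235.

235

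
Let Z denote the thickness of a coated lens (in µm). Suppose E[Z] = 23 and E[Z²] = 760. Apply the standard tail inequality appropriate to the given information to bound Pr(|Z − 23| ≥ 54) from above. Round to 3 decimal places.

0.079

The first two moments determine the variance, so Chebyshev's inequality is the sharpest standard bound available.
Var(Z) = E[Z²] − (E[Z])² = 760 − 529 = 231.
Chebyshev's inequality: Pr(|Z − μ| ≥ t) ≤ Var(Z)/t² = 231/2916 = 0.0792.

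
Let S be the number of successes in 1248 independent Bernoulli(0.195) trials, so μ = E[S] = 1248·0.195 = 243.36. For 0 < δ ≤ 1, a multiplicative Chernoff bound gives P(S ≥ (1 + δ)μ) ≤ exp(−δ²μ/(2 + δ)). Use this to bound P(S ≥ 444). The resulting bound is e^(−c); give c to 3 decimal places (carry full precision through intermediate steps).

Write 444 = (1 + δ)μ, so δ = 444/243.36 − 1 = 0.8244576…
Then the exponent is δ²μ/(2 + δ) = (444 − μ)² / (μ·(2 + δ)) = 58.566704.

58.567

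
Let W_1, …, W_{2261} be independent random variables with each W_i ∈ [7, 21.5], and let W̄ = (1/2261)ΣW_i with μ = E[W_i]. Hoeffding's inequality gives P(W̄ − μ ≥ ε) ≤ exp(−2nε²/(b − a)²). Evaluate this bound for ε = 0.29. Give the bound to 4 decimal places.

Exponent: 2nε²/(b − a)² = 2·2261·0.29² / 14.5² = 1.80880.
Bound = exp(−1.80880) = 0.16385.

0.1639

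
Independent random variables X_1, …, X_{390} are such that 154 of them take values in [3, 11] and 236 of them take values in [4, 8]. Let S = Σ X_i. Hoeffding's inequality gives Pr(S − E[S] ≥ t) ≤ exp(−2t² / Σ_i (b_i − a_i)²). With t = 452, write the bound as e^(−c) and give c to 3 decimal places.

Σ(b_i − a_i)² = 154·8² + 236·4² = 13632.
c = 2t² / 13632 = 2·452² / 13632 = 29.9742.

29.974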